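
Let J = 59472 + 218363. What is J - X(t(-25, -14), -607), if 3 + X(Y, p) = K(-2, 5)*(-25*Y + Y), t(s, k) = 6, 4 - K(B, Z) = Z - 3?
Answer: 278126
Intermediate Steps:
J = 277835
K(B, Z) = 7 - Z (K(B, Z) = 4 - (Z - 3) = 4 - (-3 + Z) = 4 + (3 - Z) = 7 - Z)
X(Y, p) = -3 - 48*Y (X(Y, p) = -3 + (7 - 1*5)*(-25*Y + Y) = -3 + (7 - 5)*(-24*Y) = -3 + 2*(-24*Y) = -3 - 48*Y)
J - X(t(-25, -14), -607) = 277835 - (-3 - 48*6) = 277835 - (-3 - 288) = 277835 - 1*(-291) = 277835 + 291 = 278126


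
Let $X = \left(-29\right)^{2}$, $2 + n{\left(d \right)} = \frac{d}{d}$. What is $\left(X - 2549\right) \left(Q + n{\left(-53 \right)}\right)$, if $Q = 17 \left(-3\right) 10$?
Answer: $872788$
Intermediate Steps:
$Q = -510$ ($Q = \left(-51\right) 10 = -510$)
$n{\left(d \right)} = -1$ ($n{\left(d \right)} = -2 + \frac{d}{d} = -2 + 1 = -1$)
$X = 841$
$\left(X - 2549\right) \left(Q + n{\left(-53 \right)}\right) = \left(841 - 2549\right) \left(-510 - 1\right) = \left(-1708\right) \left(-511\right) = 872788$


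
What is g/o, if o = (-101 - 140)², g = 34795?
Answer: 34795/58081 ≈ 0.59908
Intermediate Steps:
o = 58081 (o = (-241)² = 58081)
g/o = 34795/58081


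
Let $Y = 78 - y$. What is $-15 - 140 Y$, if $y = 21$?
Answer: $-7995$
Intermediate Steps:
$Y = 57$ ($Y = 78 - 21 = 57$)
$-15 - 140 Y = -15 - 7980 = -7995$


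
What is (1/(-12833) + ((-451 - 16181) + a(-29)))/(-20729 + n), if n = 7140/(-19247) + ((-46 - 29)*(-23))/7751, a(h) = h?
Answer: 693413371570373/862725444150019 ≈ 0.80375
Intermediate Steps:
n = -962655/6486239 (n = 7140*(-1/19247) - 75*(-23)*(1/7751) = -7140/19247 + 1725*(1/7751) = -7140/19247 + 75/337 = -962655/6486239 ≈ -0.14842)
(1/(-12833) + ((-451 - 16181) + a(-29)))/(-20729 + n) = (1/(-12833) + ((-451 - 16181) - 29))/(-20729 - 962655/6486239) = (-1/12833 + (-16632 - 29))/(-134454210886/6486239) = (-1/12833 - 16661)*(-6486239/134454210886) = -213810614/12833*(-6486239/134454210886) = 693413371570373/862725444150019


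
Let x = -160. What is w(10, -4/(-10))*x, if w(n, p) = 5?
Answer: -800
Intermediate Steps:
w(10, -4/(-10))*x = 5*(-160) = -800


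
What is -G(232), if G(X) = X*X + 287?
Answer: -54111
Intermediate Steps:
G(X) = 287 + X² (G(X) = X² + 287 = 287 + X²)
-G(232) = -(287 + 232²) = -(287 + 53824) = -1*54111 = -54111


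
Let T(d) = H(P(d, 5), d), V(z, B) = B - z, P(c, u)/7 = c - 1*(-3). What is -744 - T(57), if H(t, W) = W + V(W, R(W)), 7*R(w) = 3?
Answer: -5211/7 ≈ -744.43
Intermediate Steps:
R(w) = 3/7 (R(w) = (⅐)*3 = 3/7)
P(c, u) = 21 + 7*c (P(c, u) = 7*(c - 1*(-3)) = 7*(c + 3) = 7*(3 + c) = 21 + 7*c)
H(t, W) = 3/7 (H(t, W) = W + (3/7 - W) = 3/7)
T(d) = 3/7
-744 - T(57) = -744 - 1*3/7 = -744 - 3/7 = -5211/7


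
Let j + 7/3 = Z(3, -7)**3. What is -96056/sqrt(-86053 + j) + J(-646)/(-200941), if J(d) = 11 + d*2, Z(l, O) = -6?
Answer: 1281/200941 + 48028*I*sqrt(776442)/129407 ≈ 0.006375 + 327.03*I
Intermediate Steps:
j = -655/3 (j = -7/3 + (-6)**3 = -7/3 - 216 = -655/3 ≈ -218.33)
J(d) = 11 + 2*d
-96056/sqrt(-86053 + j) + J(-646)/(-200941) = -96056/sqrt(-86053 - 655/3) + (11 + 2*(-646))/(-200941) = -96056*(-I*sqrt(776442)/258814) + (11 - 1292)*(-1/200941) = -96056*(-I*sqrt(776442)/258814) - 1281*(-1/200941) = -(-48028)*I*sqrt(776442)/129407 + 1281/200941 = 48028*I*sqrt(776442)/129407 + 1281/200941 = 1281/200941 + 48028*I*sqrt(776442)/129407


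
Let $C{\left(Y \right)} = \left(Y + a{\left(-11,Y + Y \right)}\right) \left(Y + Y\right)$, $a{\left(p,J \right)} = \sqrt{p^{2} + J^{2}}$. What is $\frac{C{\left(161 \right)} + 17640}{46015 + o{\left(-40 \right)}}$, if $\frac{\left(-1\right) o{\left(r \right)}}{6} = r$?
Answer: $\frac{69482}{46255} + \frac{322 \sqrt{103805}}{46255} \approx 3.745$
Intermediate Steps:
$o{\left(r \right)} = - 6 r$
$a{\left(p,J \right)} = \sqrt{J^{2} + p^{2}}$
$C{\left(Y \right)} = 2 Y \left(Y + \sqrt{121 + 4 Y^{2}}\right)$ ($C{\left(Y \right)} = \left(Y + \sqrt{\left(Y + Y\right)^{2} + \left(-11\right)^{2}}\right) \left(Y + Y\right) = \left(Y + \sqrt{\left(2 Y\right)^{2} + 121}\right) 2 Y = \left(Y + \sqrt{4 Y^{2} + 121}\right) 2 Y = \left(Y + \sqrt{121 + 4 Y^{2}}\right) 2 Y = 2 Y \left(Y + \sqrt{121 + 4 Y^{2}}\right)$)
$\frac{C{\left(161 \right)} + 17640}{46015 + o{\left(-40 \right)}} = \frac{2 \cdot 161 \left(161 + \sqrt{121 + 4 \cdot 161^{2}}\right) + 17640}{46015 - -240} = \frac{2 \cdot 161 \left(161 + \sqrt{121 + 4 \cdot 25921}\right) + 17640}{46015 + 240} = \frac{2 \cdot 161 \left(161 + \sqrt{121 + 103684}\right) + 17640}{46255} = \left(2 \cdot 161 \left(161 + \sqrt{103805}\right) + 17640\right) \frac{1}{46255} = \left(\left(51842 + 322 \sqrt{103805}\right) + 17640\right) \frac{1}{46255} = \left(69482 + 322 \sqrt{103805}\right) \frac{1}{46255} = \frac{69482}{46255} + \frac{322 \sqrt{103805}}{46255}$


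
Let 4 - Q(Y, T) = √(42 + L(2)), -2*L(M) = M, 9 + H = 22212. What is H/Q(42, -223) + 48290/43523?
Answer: -3864157426/1088075 - 22203*√41/25 ≈ -9238.1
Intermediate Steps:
H = 22203 (H = -9 + 22212 = 22203)
L(M) = -M/2
Q(Y, T) = 4 - √41 (Q(Y, T) = 4 - √(42 - ½*2) = 4 - √(42 - 1) = 4 - √41)
H/Q(42, -223) + 48290/43523 = 22203/(4 - √41) + 48290/43523 = 48290/43523 + 22203/(4 - √41)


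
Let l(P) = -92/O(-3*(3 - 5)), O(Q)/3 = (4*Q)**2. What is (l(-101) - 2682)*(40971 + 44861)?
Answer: -12431123663/54 ≈ -2.3021e+8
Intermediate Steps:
O(Q) = 48*Q**2 (O(Q) = 3*(4*Q)**2 = 3*(16*Q**2) = 48*Q**2)
l(P) = -23/432 (l(P) = -92*1/(432*(3 - 5)**2) = -92/(48*(-3*(-2))**2) = -92/(48*6**2) = -92/(48*36) = -92/1728 = -92*1/1728 = -23/432)
(l(-101) - 2682)*(40971 + 44861) = (-23/432 - 2682)*(40971 + 44861) = -1158647/432*85832 = -12431123663/54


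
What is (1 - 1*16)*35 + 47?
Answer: -478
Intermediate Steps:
(1 - 1*16)*35 + 47 = (1 - 16)*35 + 47 = -15*35 + 47 = -525 + 47 = -478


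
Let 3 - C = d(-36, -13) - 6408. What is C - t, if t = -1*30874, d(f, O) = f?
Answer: 37321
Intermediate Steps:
t = -30874
C = 6447 (C = 3 - (-36 - 6408) = 3 - 1*(-6444) = 3 + 6444 = 6447)
C - t = 6447 - 1*(-30874) = 6447 + 30874 = 37321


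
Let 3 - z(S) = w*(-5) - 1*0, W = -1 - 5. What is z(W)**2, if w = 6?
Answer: 1089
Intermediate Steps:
W = -6
z(S) = 33 (z(S) = 3 - (6*(-5) - 1*0) = 3 - (-30 + 0) = 3 - 1*(-30) = 3 + 30 = 33)
z(W)**2 = 33**2 = 1089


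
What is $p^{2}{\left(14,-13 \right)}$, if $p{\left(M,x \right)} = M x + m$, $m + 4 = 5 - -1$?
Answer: $32400$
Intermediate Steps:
$m = 2$ ($m = -4 + \left(5 - -1\right) = -4 + \left(5 + 1\right) = -4 + 6 = 2$)
$p{\left(M,x \right)} = 2 + M x$ ($p{\left(M,x \right)} = M x + 2 = 2 + M x$)
$p^{2}{\left(14,-13 \right)} = \left(2 + 14 \left(-13\right)\right)^{2} = \left(2 - 182\right)^{2} = \left(-180\right)^{2} = 32400$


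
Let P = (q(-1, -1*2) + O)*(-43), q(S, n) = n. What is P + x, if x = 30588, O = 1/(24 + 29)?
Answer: 1625679/53 ≈ 30673.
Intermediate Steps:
O = 1/53 ≈ 0.018868
P = 4515/53 (P = (-1*2 + 1/53)*(-43) = (-2 + 1/53)*(-43) = -105/53*(-43) = 4515/53 ≈ 85.189)
P + x = 4515/53 + 30588 = 1625679/53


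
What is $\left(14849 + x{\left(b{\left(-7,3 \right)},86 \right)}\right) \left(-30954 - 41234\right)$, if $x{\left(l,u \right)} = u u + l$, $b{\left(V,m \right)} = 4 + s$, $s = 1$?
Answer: $-1606183000$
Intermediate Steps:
$b{\left(V,m \right)} = 5$ ($b{\left(V,m \right)} = 4 + 1 = 5$)
$x{\left(l,u \right)} = l + u^{2}$ ($x{\left(l,u \right)} = u^{2} + l = l + u^{2}$)
$\left(14849 + x{\left(b{\left(-7,3 \right)},86 \right)}\right) \left(-30954 - 41234\right) = \left(14849 + \left(5 + 86^{2}\right)\right) \left(-30954 - 41234\right) = \left(14849 + \left(5 + 7396\right)\right) \left(-72188\right) = \left(14849 + 7401\right) \left(-72188\right) = 22250 \left(-72188\right) = -1606183000$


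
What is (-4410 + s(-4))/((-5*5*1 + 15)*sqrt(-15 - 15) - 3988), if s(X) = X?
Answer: 2200379/1988393 - 11035*I*sqrt(30)/3976786 ≈ 1.1066 - 0.015198*I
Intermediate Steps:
(-4410 + s(-4))/((-5*5*1 + 15)*sqrt(-15 - 15) - 3988) = (-4410 - 4)/((-5*5*1 + 15)*sqrt(-15 - 15) - 3988) = -4414/((-25*1 + 15)*sqrt(-30) - 3988) = -4414/((-25 + 15)*(I*sqrt(30)) - 3988) = -4414/(-10*I*sqrt(30) - 3988) = -4414/(-3988 - 10*I*sqrt(30))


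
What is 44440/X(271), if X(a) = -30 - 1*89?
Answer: -44440/119 ≈ -373.45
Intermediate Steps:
X(a) = -119 (X(a) = -30 - 89 = -119)
44440/X(271) = 44440/(-119) = 44440*(-1/119) = -44440/119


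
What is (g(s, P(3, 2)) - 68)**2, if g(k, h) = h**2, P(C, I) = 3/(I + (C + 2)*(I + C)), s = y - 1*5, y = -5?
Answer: 30327049/6561 ≈ 4622.3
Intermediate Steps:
s = -10 (s = -5 - 1*5 = -5 - 5 = -10)
P(C, I) = 3/(I + (2 + C)*(C + I))
(g(s, P(3, 2)) - 68)**2 = ((3/(3**2 + 2*3 + 3*2 + 3*2))**2 - 68)**2 = ((3/(9 + 6 + 6 + 6))**2 - 68)**2 = ((3/27)**2 - 68)**2 = ((3*(1/27))**2 - 68)**2 = ((1/9)**2 - 68)**2 = (1/81 - 68)**2 = (-5507/81)**2 = 30327049/6561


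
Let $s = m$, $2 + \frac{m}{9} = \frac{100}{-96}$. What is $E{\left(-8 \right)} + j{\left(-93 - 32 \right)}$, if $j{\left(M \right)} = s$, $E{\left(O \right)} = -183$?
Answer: $- \frac{1683}{8} \approx -210.38$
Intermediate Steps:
$m = - \frac{219}{8}$ ($m = -18 + 9 \frac{100}{-96} = -18 + 9 \cdot 100 \left(- \frac{1}{96}\right) = -18 + 9 \left(- \frac{25}{24}\right) = -18 - \frac{75}{8} = - \frac{219}{8} \approx -27.375$)
$s = - \frac{219}{8} \approx -27.375$
$j{\left(M \right)} = - \frac{219}{8}$
$E{\left(-8 \right)} + j{\left(-93 - 32 \right)} = -183 - \frac{219}{8} = - \frac{1683}{8}$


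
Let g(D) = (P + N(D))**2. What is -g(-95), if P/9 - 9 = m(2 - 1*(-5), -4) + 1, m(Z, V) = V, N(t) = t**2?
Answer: -82428241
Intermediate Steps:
P = 54 (P = 81 + 9*(-4 + 1) = 81 + 9*(-3) = 81 - 27 = 54)
g(D) = (54 + D**2)**2
-g(-95) = -(54 + (-95)**2)**2 = -(54 + 9025)**2 = -1*9079**2 = -1*82428241 = -82428241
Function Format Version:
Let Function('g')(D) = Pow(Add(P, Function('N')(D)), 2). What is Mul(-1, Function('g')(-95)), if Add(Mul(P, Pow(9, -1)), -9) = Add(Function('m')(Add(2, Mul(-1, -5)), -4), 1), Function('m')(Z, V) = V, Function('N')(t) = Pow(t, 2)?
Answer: -82428241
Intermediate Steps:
P = 54 (P = Add(81, Mul(9, Add(-4, 1))) = Add(81, Mul(9, -3)) = Add(81, -27) = 54)
Function('g')(D) = Pow(Add(54, Pow(D, 2)), 2)
Mul(-1, Function('g')(-95)) = Mul(-1, Pow(Add(54, Pow(-95, 2)), 2)) = Mul(-1, Pow(Add(54, 9025), 2)) = Mul(-1, Pow(9079, 2)) = Mul(-1, 82428241) = -82428241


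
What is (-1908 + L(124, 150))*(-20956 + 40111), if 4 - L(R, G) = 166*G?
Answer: -513430620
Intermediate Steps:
L(R, G) = 4 - 166*G
(-1908 + L(124, 150))*(-20956 + 40111) = (-1908 + (4 - 166*150))*(-20956 + 40111) = (-1908 + (4 - 24900))*19155 = (-1908 - 24896)*19155 = -26804*19155 = -513430620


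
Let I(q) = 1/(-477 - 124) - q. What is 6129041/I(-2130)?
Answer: 3683553641/1280129 ≈ 2877.5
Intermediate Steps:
I(q) = -1/601 - q (I(q) = 1/(-601) - q = -1/601 - q)
6129041/I(-2130) = 6129041/(-1/601 - 1*(-2130)) = 6129041/(-1/601 + 2130) = 6129041/(1280129/601) = 6129041*(601/1280129) = 3683553641/1280129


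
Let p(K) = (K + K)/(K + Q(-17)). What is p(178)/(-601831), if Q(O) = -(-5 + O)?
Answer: -89/30091550 ≈ -2.9576e-6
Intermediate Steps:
Q(O) = 5 - O
p(K) = 2*K/(22 + K) (p(K) = (K + K)/(K + (5 - 1*(-17))) = (2*K)/(K + (5 + 17)) = (2*K)/(K + 22) = (2*K)/(22 + K) = 2*K/(22 + K))
p(178)/(-601831) = (2*178/(22 + 178))/(-601831) = (2*178/200)*(-1/601831) = (2*178*(1/200))*(-1/601831) = (89/50)*(-1/601831) = -89/30091550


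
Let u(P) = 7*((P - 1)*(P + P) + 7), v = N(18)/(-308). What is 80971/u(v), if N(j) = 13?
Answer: 548659496/336197 ≈ 1632.0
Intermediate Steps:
v = -13/308 (v = 13/(-308) = 13*(-1/308) = -13/308 ≈ -0.042208)
u(P) = 49 + 14*P*(-1 + P) (u(P) = 7*((-1 + P)*(2*P) + 7) = 7*(2*P*(-1 + P) + 7) = 7*(7 + 2*P*(-1 + P)) = 49 + 14*P*(-1 + P))
80971/u(v) = 80971/(49 - 14*(-13/308) + 14*(-13/308)**2) = 80971/(49 + 13/22 + 14*(169/94864)) = 80971/(49 + 13/22 + 169/6776) = 80971/(336197/6776) = 80971*(6776/336197) = 548659496/336197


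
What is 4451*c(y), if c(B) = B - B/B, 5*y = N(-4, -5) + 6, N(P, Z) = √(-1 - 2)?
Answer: 4451/5 + 4451*I*√3/5 ≈ 890.2 + 1541.9*I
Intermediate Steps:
N(P, Z) = I*√3 (N(P, Z) = √(-3) = I*√3)
y = 6/5 + I*√3/5 (y = (I*√3 + 6)/5 = (6 + I*√3)/5 = 6/5 + I*√3/5 ≈ 1.2 + 0.34641*I)
c(B) = -1 + B (c(B) = B - 1*1 = B - 1 = -1 + B)
4451*c(y) = 4451*(-1 + (6/5 + I*√3/5)) = 4451*(⅕ + I*√3/5) = 4451/5 + 4451*I*√3/5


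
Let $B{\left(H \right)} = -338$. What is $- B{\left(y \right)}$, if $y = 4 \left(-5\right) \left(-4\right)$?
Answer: $338$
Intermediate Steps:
$y = 80$ ($y = \left(-20\right) \left(-4\right) = 80$)
$- B{\left(y \right)} = \left(-1\right) \left(-338\right) = 338$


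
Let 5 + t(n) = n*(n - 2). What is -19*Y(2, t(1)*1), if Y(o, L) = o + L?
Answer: 76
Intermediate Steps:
t(n) = -5 + n*(-2 + n) (t(n) = -5 + n*(n - 2) = -5 + n*(-2 + n))
Y(o, L) = L + o
-19*Y(2, t(1)*1) = -19*((-5 + 1**2 - 2*1)*1 + 2) = -19*((-5 + 1 - 2)*1 + 2) = -19*(-6*1 + 2) = -19*(-6 + 2) = -19*(-4) = 76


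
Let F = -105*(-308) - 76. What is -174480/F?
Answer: -21810/4033 ≈ -5.4079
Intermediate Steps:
F = 32264 (F = 32340 - 76 = 32264)
-174480/F = -174480/32264 = -174480*1/32264 = -21810/4033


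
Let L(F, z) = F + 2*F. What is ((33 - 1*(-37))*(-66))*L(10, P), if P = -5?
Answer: -138600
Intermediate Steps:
L(F, z) = 3*F
((33 - 1*(-37))*(-66))*L(10, P) = ((33 - 1*(-37))*(-66))*(3*10) = ((33 + 37)*(-66))*30 = (70*(-66))*30 = -4620*30 = -138600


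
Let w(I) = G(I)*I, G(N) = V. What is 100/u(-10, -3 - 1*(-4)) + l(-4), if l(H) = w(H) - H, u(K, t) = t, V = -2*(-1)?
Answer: 96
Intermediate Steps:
V = 2
G(N) = 2
w(I) = 2*I
l(H) = H (l(H) = 2*H - H = H)
100/u(-10, -3 - 1*(-4)) + l(-4) = 100/(-3 - 1*(-4)) - 4 = 100/(-3 + 4) - 4 = 100/1 - 4 = 100*1 - 4 = 100 - 4 = 96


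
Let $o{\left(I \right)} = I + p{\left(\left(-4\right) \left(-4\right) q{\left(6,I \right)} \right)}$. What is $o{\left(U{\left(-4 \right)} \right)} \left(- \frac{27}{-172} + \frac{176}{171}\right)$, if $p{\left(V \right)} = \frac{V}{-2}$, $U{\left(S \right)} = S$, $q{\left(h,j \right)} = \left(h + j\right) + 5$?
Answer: $- \frac{174445}{2451} \approx -71.173$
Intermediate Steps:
$q{\left(h,j \right)} = 5 + h + j$
$p{\left(V \right)} = - \frac{V}{2}$ ($p{\left(V \right)} = V \left(- \frac{1}{2}\right) = - \frac{V}{2}$)
$o{\left(I \right)} = -88 - 7 I$ ($o{\left(I \right)} = I - \frac{\left(-4\right) \left(-4\right) \left(5 + 6 + I\right)}{2} = I - \frac{16 \left(11 + I\right)}{2} = I - \frac{176 + 16 I}{2} = I - \left(88 + 8 I\right) = -88 - 7 I$)
$o{\left(U{\left(-4 \right)} \right)} \left(- \frac{27}{-172} + \frac{176}{171}\right) = \left(-88 - -28\right) \left(- \frac{27}{-172} + \frac{176}{171}\right) = \left(-88 + 28\right) \left(\left(-27\right) \left(- \frac{1}{172}\right) + 176 \cdot \frac{1}{171}\right) = - 60 \left(\frac{27}{172} + \frac{176}{171}\right) = \left(-60\right) \frac{34889}{29412} = - \frac{174445}{2451}$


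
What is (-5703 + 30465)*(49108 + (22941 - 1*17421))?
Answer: 1352698536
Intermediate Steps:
(-5703 + 30465)*(49108 + (22941 - 1*17421)) = 24762*(49108 + (22941 - 17421)) = 24762*(49108 + 5520) = 24762*54628 = 1352698536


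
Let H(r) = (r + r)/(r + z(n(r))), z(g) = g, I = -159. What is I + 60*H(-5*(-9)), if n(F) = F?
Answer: -99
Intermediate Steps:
H(r) = 1 (H(r) = (r + r)/(r + r) = (2*r)/((2*r)) = (2*r)*(1/(2*r)) = 1)
I + 60*H(-5*(-9)) = -159 + 60*1 = -159 + 60 = -99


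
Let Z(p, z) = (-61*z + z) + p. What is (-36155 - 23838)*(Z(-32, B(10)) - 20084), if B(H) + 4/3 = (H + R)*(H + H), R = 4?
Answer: 2209902148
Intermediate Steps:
B(H) = -4/3 + 2*H*(4 + H) (B(H) = -4/3 + (H + 4)*(H + H) = -4/3 + (4 + H)*(2*H) = -4/3 + 2*H*(4 + H))
Z(p, z) = p - 60*z (Z(p, z) = -60*z + p = p - 60*z)
(-36155 - 23838)*(Z(-32, B(10)) - 20084) = (-36155 - 23838)*((-32 - 60*(-4/3 + 2*10² + 8*10)) - 20084) = -59993*((-32 - 60*(-4/3 + 2*100 + 80)) - 20084) = -59993*((-32 - 60*(-4/3 + 200 + 80)) - 20084) = -59993*((-32 - 60*836/3) - 20084) = -59993*((-32 - 16720) - 20084) = -59993*(-16752 - 20084) = -59993*(-36836) = 2209902148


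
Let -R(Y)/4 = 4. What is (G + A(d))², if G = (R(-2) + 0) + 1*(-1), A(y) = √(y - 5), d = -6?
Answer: (17 - I*√11)² ≈ 278.0 - 112.77*I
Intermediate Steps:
R(Y) = -16 (R(Y) = -4*4 = -16)
A(y) = √(-5 + y)
G = -17 (G = (-16 + 0) + 1*(-1) = -16 - 1 = -17)
(G + A(d))² = (-17 + √(-5 - 6))² = (-17 + √(-11))² = (-17 + I*√11)²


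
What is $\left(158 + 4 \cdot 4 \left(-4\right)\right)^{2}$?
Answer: $8836$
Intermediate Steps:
$\left(158 + 4 \cdot 4 \left(-4\right)\right)^{2} = \left(158 + 16 \left(-4\right)\right)^{2} = \left(158 - 64\right)^{2} = 94^{2} = 8836$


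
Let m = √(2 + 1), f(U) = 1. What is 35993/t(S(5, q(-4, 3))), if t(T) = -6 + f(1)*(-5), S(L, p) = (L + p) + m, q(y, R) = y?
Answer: -35993/11 ≈ -3272.1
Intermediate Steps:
m = √3 ≈ 1.7320
S(L, p) = L + p + √3 (S(L, p) = (L + p) + √3 = L + p + √3)
t(T) = -11 (t(T) = -6 + 1*(-5) = -6 - 5 = -11)
35993/t(S(5, q(-4, 3))) = 35993/(-11) = 35993*(-1/11) = -35993/11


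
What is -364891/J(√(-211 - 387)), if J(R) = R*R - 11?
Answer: 364891/609 ≈ 599.16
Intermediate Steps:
J(R) = -11 + R² (J(R) = R² - 11 = -11 + R²)
-364891/J(√(-211 - 387)) = -364891/(-11 + (√(-211 - 387))²) = -364891/(-11 + (√(-598))²) = -364891/(-11 + (I*√598)²) = -364891/(-11 - 598) = -364891/(-609) = -364891*(-1/609) = 364891/609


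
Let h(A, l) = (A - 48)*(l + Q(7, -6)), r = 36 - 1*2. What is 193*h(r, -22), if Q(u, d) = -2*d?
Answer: 27020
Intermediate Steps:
r = 34 (r = 36 - 2 = 34)
h(A, l) = (-48 + A)*(12 + l) (h(A, l) = (A - 48)*(l - 2*(-6)) = (-48 + A)*(l + 12) = (-48 + A)*(12 + l))
193*h(r, -22) = 193*(-576 - 48*(-22) + 12*34 + 34*(-22)) = 193*(-576 + 1056 + 408 - 748) = 193*140 = 27020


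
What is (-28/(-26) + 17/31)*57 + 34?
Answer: 51037/403 ≈ 126.64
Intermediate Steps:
(-28/(-26) + 17/31)*57 + 34 = (-28*(-1/26) + 17*(1/31))*57 + 34 = (14/13 + 17/31)*57 + 34 = (655/403)*57 + 34 = 37335/403 + 34 = 51037/403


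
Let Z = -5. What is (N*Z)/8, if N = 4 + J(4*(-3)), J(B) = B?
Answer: 5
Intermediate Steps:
N = -8 (N = 4 + 4*(-3) = 4 - 12 = -8)
(N*Z)/8 = -8*(-5)/8 = 40*(⅛) = 5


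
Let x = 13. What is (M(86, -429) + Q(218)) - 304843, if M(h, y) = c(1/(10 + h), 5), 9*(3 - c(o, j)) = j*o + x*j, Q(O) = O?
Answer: -263199653/864 ≈ -3.0463e+5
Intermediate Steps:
c(o, j) = 3 - 13*j/9 - j*o/9 (c(o, j) = 3 - (j*o + 13*j)/9 = 3 - (13*j + j*o)/9 = 3 + (-13*j/9 - j*o/9) = 3 - 13*j/9 - j*o/9)
M(h, y) = -38/9 - 5/(9*(10 + h)) (M(h, y) = 3 - 13/9*5 - ⅑*5/(10 + h) = 3 - 65/9 - 5/(9*(10 + h)) = -38/9 - 5/(9*(10 + h)))
(M(86, -429) + Q(218)) - 304843 = ((-385 - 38*86)/(9*(10 + 86)) + 218) - 304843 = ((⅑)*(-385 - 3268)/96 + 218) - 304843 = ((⅑)*(1/96)*(-3653) + 218) - 304843 = (-3653/864 + 218) - 304843 = 184699/864 - 304843 = -263199653/864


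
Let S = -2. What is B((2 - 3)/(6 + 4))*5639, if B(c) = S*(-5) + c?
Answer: 558261/10 ≈ 55826.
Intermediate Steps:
B(c) = 10 + c (B(c) = -2*(-5) + c = 10 + c)
B((2 - 3)/(6 + 4))*5639 = (10 + (2 - 3)/(6 + 4))*5639 = (10 - 1/10)*5639 = (10 - 1*⅒)*5639 = (10 - ⅒)*5639 = (99/10)*5639 = 558261/10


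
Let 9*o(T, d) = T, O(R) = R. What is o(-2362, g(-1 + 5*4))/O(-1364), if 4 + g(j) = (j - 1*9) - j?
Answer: 1181/6138 ≈ 0.19241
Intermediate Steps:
g(j) = -13 (g(j) = -4 + ((j - 1*9) - j) = -4 + ((j - 9) - j) = -4 + ((-9 + j) - j) = -4 - 9 = -13)
o(T, d) = T/9
o(-2362, g(-1 + 5*4))/O(-1364) = ((1/9)*(-2362))/(-1364) = -2362/9*(-1/1364) = 1181/6138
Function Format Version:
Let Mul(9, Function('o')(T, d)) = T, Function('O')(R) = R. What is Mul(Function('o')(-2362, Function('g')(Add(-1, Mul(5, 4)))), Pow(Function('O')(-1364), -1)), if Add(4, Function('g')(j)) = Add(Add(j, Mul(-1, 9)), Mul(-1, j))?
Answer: Rational(1181, 6138) ≈ 0.19241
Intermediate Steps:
Function('g')(j) = -13 (Function('g')(j) = Add(-4, Add(Add(j, Mul(-1, 9)), Mul(-1, j))) = Add(-4, Add(Add(j, -9), Mul(-1, j))) = Add(-4, Add(Add(-9, j), Mul(-1, j))) = Add(-4, -9) = -13)
Function('o')(T, d) = Mul(Rational(1, 9), T)
Mul(Function('o')(-2362, Function('g')(Add(-1, Mul(5, 4)))), Pow(Function('O')(-1364), -1)) = Mul(Mul(Rational(1, 9), -2362), Pow(-1364, -1)) = Mul(Rational(-2362, 9), Rational(-1, 1364)) = Rational(1181, 6138)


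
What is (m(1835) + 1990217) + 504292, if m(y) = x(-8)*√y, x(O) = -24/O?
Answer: 2494509 + 3*√1835 ≈ 2.4946e+6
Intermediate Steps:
m(y) = 3*√y (m(y) = (-24/(-8))*√y = (-24*(-⅛))*√y = 3*√y)
(m(1835) + 1990217) + 504292 = (3*√1835 + 1990217) + 504292 = (1990217 + 3*√1835) + 504292 = 2494509 + 3*√1835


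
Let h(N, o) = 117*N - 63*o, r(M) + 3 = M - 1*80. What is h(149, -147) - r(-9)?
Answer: 26786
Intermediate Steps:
r(M) = -83 + M (r(M) = -3 + (M - 1*80) = -3 + (M - 80) = -3 + (-80 + M) = -83 + M)
h(N, o) = -63*o + 117*N
h(149, -147) - r(-9) = (-63*(-147) + 117*149) - (-83 - 9) = (9261 + 17433) - 1*(-92) = 26694 + 92 = 26786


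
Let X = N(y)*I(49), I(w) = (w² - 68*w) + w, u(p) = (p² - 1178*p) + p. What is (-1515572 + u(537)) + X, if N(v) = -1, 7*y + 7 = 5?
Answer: -1858370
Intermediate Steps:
y = -2/7 (y = -1 + (⅐)*5 = -1 + 5/7 = -2/7 ≈ -0.28571)
u(p) = p² - 1177*p
I(w) = w² - 67*w
X = 882 (X = -49*(-67 + 49) = -49*(-18) = -1*(-882) = 882)
(-1515572 + u(537)) + X = (-1515572 + 537*(-1177 + 537)) + 882 = (-1515572 + 537*(-640)) + 882 = (-1515572 - 343680) + 882 = -1859252 + 882 = -1858370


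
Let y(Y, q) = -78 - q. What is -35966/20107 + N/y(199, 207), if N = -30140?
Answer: 119154934/1146099 ≈ 103.97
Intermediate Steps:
-35966/20107 + N/y(199, 207) = -35966/20107 - 30140/(-78 - 1*207) = -35966*1/20107 - 30140/(-78 - 207) = -35966/20107 - 30140/(-285) = -35966/20107 - 30140*(-1/285) = -35966/20107 + 6028/57 = 119154934/1146099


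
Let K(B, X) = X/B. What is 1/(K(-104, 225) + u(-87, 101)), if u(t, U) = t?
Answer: -104/9273 ≈ -0.011215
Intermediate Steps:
1/(K(-104, 225) + u(-87, 101)) = 1/(225/(-104) - 87) = 1/(225*(-1/104) - 87) = 1/(-225/104 - 87) = 1/(-9273/104) = -104/9273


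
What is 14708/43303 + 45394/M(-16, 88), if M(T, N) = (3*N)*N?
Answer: 1153696319/503007648 ≈ 2.2936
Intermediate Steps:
M(T, N) = 3*N²
14708/43303 + 45394/M(-16, 88) = 14708/43303 + 45394/((3*88²)) = 14708*(1/43303) + 45394/((3*7744)) = 14708/43303 + 45394/23232 = 14708/43303 + 45394*(1/23232) = 14708/43303 + 22697/11616 = 1153696319/503007648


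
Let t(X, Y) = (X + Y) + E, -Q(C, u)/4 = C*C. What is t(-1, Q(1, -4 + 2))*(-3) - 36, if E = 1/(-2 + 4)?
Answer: -45/2 ≈ -22.500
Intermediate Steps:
E = ½ (E = 1/2 = ½ ≈ 0.50000)
Q(C, u) = -4*C² (Q(C, u) = -4*C*C = -4*C²)
t(X, Y) = ½ + X + Y (t(X, Y) = (X + Y) + ½ = ½ + X + Y)
t(-1, Q(1, -4 + 2))*(-3) - 36 = (½ - 1 - 4*1²)*(-3) - 36 = (½ - 1 - 4*1)*(-3) - 36 = (½ - 1 - 4)*(-3) - 36 = -9/2*(-3) - 36 = 27/2 - 36 = -45/2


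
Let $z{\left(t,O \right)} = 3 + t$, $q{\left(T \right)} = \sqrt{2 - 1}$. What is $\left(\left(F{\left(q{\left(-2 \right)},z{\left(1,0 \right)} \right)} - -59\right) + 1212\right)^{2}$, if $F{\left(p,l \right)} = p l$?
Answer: $1625625$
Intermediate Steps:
$q{\left(T \right)} = 1$ ($q{\left(T \right)} = \sqrt{1} = 1$)
$F{\left(p,l \right)} = l p$
$\left(\left(F{\left(q{\left(-2 \right)},z{\left(1,0 \right)} \right)} - -59\right) + 1212\right)^{2} = \left(\left(\left(3 + 1\right) 1 - -59\right) + 1212\right)^{2} = \left(\left(4 \cdot 1 + 59\right) + 1212\right)^{2} = \left(\left(4 + 59\right) + 1212\right)^{2} = \left(63 + 1212\right)^{2} = 1275^{2} = 1625625$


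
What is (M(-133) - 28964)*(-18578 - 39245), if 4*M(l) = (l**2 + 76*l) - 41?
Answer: 1565789017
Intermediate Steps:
M(l) = -41/4 + 19*l + l**2/4 (M(l) = ((l**2 + 76*l) - 41)/4 = (-41 + l**2 + 76*l)/4 = -41/4 + 19*l + l**2/4)
(M(-133) - 28964)*(-18578 - 39245) = ((-41/4 + 19*(-133) + (1/4)*(-133)**2) - 28964)*(-18578 - 39245) = ((-41/4 - 2527 + (1/4)*17689) - 28964)*(-57823) = ((-41/4 - 2527 + 17689/4) - 28964)*(-57823) = (1885 - 28964)*(-57823) = -27079*(-57823) = 1565789017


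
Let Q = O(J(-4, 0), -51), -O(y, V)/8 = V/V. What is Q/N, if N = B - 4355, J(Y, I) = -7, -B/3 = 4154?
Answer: 8/16817 ≈ 0.00047571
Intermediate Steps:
B = -12462 (B = -3*4154 = -12462)
O(y, V) = -8 (O(y, V) = -8*V/V = -8*1 = -8)
N = -16817 (N = -12462 - 4355 = -16817)
Q = -8
Q/N = -8/(-16817) = -8*(-1/16817) = 8/16817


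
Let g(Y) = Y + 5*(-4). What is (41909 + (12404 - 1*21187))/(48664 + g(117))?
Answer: 33126/48761 ≈ 0.67935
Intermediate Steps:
g(Y) = -20 + Y (g(Y) = Y - 20 = -20 + Y)
(41909 + (12404 - 1*21187))/(48664 + g(117)) = (41909 + (12404 - 1*21187))/(48664 + (-20 + 117)) = (41909 + (12404 - 21187))/(48664 + 97) = (41909 - 8783)/48761 = 33126*(1/48761) = 33126/48761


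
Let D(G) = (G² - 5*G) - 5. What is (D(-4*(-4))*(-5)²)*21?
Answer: 89775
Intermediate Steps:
D(G) = -5 + G² - 5*G
(D(-4*(-4))*(-5)²)*21 = ((-5 + (-4*(-4))² - (-20)*(-4))*(-5)²)*21 = ((-5 + 16² - 5*16)*25)*21 = ((-5 + 256 - 80)*25)*21 = (171*25)*21 = 4275*21 = 89775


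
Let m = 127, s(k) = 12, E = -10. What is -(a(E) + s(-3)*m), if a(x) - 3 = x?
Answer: -1517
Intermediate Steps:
a(x) = 3 + x
-(a(E) + s(-3)*m) = -((3 - 10) + 12*127) = -(-7 + 1524) = -1*1517 = -1517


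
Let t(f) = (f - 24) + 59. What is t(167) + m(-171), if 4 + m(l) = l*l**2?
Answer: -5000013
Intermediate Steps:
m(l) = -4 + l**3 (m(l) = -4 + l*l**2 = -4 + l**3)
t(f) = 35 + f (t(f) = (-24 + f) + 59 = 35 + f)
t(167) + m(-171) = (35 + 167) + (-4 + (-171)**3) = 202 + (-4 - 5000211) = 202 - 5000215 = -5000013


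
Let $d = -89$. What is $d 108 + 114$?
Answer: $-9498$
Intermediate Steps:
$d 108 + 114 = \left(-89\right) 108 + 114 = -9612 + 114 = -9498$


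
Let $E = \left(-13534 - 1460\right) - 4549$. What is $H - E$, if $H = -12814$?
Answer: $6729$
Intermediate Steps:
$E = -19543$ ($E = -14994 - 4549 = -19543$)
$H - E = -12814 - -19543 = -12814 + 19543 = 6729$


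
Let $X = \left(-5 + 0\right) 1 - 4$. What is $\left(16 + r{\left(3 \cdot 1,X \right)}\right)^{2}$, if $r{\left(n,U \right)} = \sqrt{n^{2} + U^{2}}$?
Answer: $346 + 96 \sqrt{10} \approx 649.58$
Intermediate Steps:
$X = -9$ ($X = \left(-5\right) 1 - 4 = -5 - 4 = -9$)
$r{\left(n,U \right)} = \sqrt{U^{2} + n^{2}}$
$\left(16 + r{\left(3 \cdot 1,X \right)}\right)^{2} = \left(16 + \sqrt{\left(-9\right)^{2} + \left(3 \cdot 1\right)^{2}}\right)^{2} = \left(16 + \sqrt{81 + 3^{2}}\right)^{2} = \left(16 + \sqrt{81 + 9}\right)^{2} = \left(16 + \sqrt{90}\right)^{2} = \left(16 + 3 \sqrt{10}\right)^{2}$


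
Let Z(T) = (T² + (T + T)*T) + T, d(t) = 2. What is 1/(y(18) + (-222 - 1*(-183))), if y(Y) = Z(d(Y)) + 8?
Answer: -1/17 ≈ -0.058824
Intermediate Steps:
Z(T) = T + 3*T² (Z(T) = (T² + (2*T)*T) + T = (T² + 2*T²) + T = 3*T² + T = T + 3*T²)
y(Y) = 22 (y(Y) = 2*(1 + 3*2) + 8 = 2*(1 + 6) + 8 = 2*7 + 8 = 14 + 8 = 22)
1/(y(18) + (-222 - 1*(-183))) = 1/(22 + (-222 - 1*(-183))) = 1/(22 + (-222 + 183)) = 1/(22 - 39) = 1/(-17) = -1/17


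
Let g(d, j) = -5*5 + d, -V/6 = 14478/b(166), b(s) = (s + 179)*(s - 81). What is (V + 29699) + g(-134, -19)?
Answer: 288724544/9775 ≈ 29537.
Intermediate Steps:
b(s) = (-81 + s)*(179 + s) (b(s) = (179 + s)*(-81 + s) = (-81 + s)*(179 + s))
V = -28956/9775 (V = -86868/(-14499 + 166² + 98*166) = -86868/(-14499 + 27556 + 16268) = -86868/29325 = -6*4826/9775 = -28956/9775 ≈ -2.9622)
g(d, j) = -25 + d
(V + 29699) + g(-134, -19) = (-28956/9775 + 29699) + (-25 - 134) = 290278769/9775 - 159 = 288724544/9775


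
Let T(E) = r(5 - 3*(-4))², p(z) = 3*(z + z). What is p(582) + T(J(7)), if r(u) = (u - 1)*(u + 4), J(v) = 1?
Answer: 116388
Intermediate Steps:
p(z) = 6*z (p(z) = 3*(2*z) = 6*z)
r(u) = (-1 + u)*(4 + u)
T(E) = 112896 (T(E) = (-4 + (5 - 3*(-4))² + 3*(5 - 3*(-4)))² = (-4 + (5 + 12)² + 3*(5 + 12))² = (-4 + 17² + 3*17)² = (-4 + 289 + 51)² = 336² = 112896)
p(582) + T(J(7)) = 6*582 + 112896 = 3492 + 112896 = 116388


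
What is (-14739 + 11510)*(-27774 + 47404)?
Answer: -63385270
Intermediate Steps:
(-14739 + 11510)*(-27774 + 47404) = -3229*19630 = -63385270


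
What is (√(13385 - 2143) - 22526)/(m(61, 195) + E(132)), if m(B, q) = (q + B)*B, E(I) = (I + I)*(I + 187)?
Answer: -11263/49916 + √11242/99832 ≈ -0.22458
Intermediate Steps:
E(I) = 2*I*(187 + I) (E(I) = (2*I)*(187 + I) = 2*I*(187 + I))
m(B, q) = B*(B + q) (m(B, q) = (B + q)*B = B*(B + q))
(√(13385 - 2143) - 22526)/(m(61, 195) + E(132)) = (√(13385 - 2143) - 22526)/(61*(61 + 195) + 2*132*(187 + 132)) = (√11242 - 22526)/(61*256 + 2*132*319) = (-22526 + √11242)/(15616 + 84216) = (-22526 + √11242)/99832 = (-22526 + √11242)*(1/99832) = -11263/49916 + √11242/99832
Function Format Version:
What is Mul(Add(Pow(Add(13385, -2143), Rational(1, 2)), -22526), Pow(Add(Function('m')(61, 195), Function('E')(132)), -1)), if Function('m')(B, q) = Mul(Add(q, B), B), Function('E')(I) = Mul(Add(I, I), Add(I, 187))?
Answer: Add(Rational(-11263, 49916), Mul(Rational(1, 99832), Pow(11242, Rational(1, 2)))) ≈ -0.22458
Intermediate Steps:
Function('E')(I) = Mul(2, I, Add(187, I)) (Function('E')(I) = Mul(Mul(2, I), Add(187, I)) = Mul(2, I, Add(187, I)))
Function('m')(B, q) = Mul(B, Add(B, q)) (Function('m')(B, q) = Mul(Add(B, q), B) = Mul(B, Add(B, q)))
Mul(Add(Pow(Add(13385, -2143), Rational(1, 2)), -22526), Pow(Add(Function('m')(61, 195), Function('E')(132)), -1)) = Mul(Add(Pow(Add(13385, -2143), Rational(1, 2)), -22526), Pow(Add(Mul(61, Add(61, 195)), Mul(2, 132, Add(187, 132))), -1)) = Mul(Add(Pow(11242, Rational(1, 2)), -22526), Pow(Add(Mul(61, 256), Mul(2, 132, 319)), -1)) = Mul(Add(-22526, Pow(11242, Rational(1, 2))), Pow(Add(15616, 84216), -1)) = Mul(Add(-22526, Pow(11242, Rational(1, 2))), Pow(99832, -1)) = Mul(Add(-22526, Pow(11242, Rational(1, 2))), Rational(1, 99832)) = Add(Rational(-11263, 49916), Mul(Rational(1, 99832), Pow(11242, Rational(1, 2))))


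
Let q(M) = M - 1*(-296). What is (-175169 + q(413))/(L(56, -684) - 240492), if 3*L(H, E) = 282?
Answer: 87230/120199 ≈ 0.72571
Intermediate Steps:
L(H, E) = 94 (L(H, E) = (1/3)*282 = 94)
q(M) = 296 + M (q(M) = M + 296 = 296 + M)
(-175169 + q(413))/(L(56, -684) - 240492) = (-175169 + (296 + 413))/(94 - 240492) = (-175169 + 709)/(-240398) = -174460*(-1/240398) = 87230/120199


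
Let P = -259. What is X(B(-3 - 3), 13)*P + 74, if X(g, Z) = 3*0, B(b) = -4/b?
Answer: 74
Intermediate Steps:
X(g, Z) = 0
X(B(-3 - 3), 13)*P + 74 = 0*(-259) + 74 = 0 + 74 = 74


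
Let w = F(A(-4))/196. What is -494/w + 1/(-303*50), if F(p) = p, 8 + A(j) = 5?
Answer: 488961199/15150 ≈ 32275.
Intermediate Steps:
A(j) = -3 (A(j) = -8 + 5 = -3)
w = -3/196 ≈ -0.015306
-494/w + 1/(-303*50) = -494/(-3/196) + 1/(-303*50) = -494*(-196/3) - 1/303*1/50 = 96824/3 - 1/15150 = 488961199/15150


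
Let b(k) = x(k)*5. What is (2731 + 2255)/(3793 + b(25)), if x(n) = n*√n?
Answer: 2493/2209 ≈ 1.1286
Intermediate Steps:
x(n) = n^(3/2)
b(k) = 5*k^(3/2) (b(k) = k^(3/2)*5 = 5*k^(3/2))
(2731 + 2255)/(3793 + b(25)) = (2731 + 2255)/(3793 + 5*25^(3/2)) = 4986/(3793 + 5*125) = 4986/(3793 + 625) = 4986/4418 = 4986*(1/4418) = 2493/2209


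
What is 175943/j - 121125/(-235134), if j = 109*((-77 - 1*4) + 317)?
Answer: 7414333477/1008097836 ≈ 7.3548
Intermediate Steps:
j = 25724 (j = 109*((-77 - 4) + 317) = 109*(-81 + 317) = 109*236 = 25724)
175943/j - 121125/(-235134) = 175943/25724 - 121125/(-235134) = 175943*(1/25724) - 121125*(-1/235134) = 175943/25724 + 40375/78378 = 7414333477/1008097836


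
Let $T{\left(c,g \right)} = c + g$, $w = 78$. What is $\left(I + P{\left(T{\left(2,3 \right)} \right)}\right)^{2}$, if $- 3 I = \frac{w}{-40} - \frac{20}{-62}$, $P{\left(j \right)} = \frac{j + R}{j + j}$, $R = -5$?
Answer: $\frac{1018081}{3459600} \approx 0.29428$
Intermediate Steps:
$P{\left(j \right)} = \frac{-5 + j}{2 j}$ ($P{\left(j \right)} = \frac{j - 5}{j + j} = \frac{-5 + j}{2 j}$)
$I = \frac{1009}{1860}$ ($I = - \frac{\frac{78}{-40} - \frac{20}{-62}}{3} = - \frac{78 \left(- \frac{1}{40}\right) - - \frac{10}{31}}{3} = - \frac{- \frac{39}{20} + \frac{10}{31}}{3} = \left(- \frac{1}{3}\right) \left(- \frac{1009}{620}\right) = \frac{1009}{1860} \approx 0.54247$)
$\left(I + P{\left(T{\left(2,3 \right)} \right)}\right)^{2} = \left(\frac{1009}{1860} + \frac{-5 + \left(2 + 3\right)}{2 \left(2 + 3\right)}\right)^{2} = \left(\frac{1009}{1860} + \frac{-5 + 5}{2 \cdot 5}\right)^{2} = \left(\frac{1009}{1860} + \frac{1}{2} \cdot \frac{1}{5} \cdot 0\right)^{2} = \left(\frac{1009}{1860} + 0\right)^{2} = \left(\frac{1009}{1860}\right)^{2} = \frac{1018081}{3459600}$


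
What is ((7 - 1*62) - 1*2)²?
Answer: 3249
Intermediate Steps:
((7 - 1*62) - 1*2)² = ((7 - 62) - 2)² = (-55 - 2)² = (-57)² = 3249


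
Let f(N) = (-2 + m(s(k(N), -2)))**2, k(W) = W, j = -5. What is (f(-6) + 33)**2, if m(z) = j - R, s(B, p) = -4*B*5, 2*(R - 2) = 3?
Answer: 328329/16 ≈ 20521.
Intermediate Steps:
R = 7/2 (R = 2 + (1/2)*3 = 2 + 3/2 = 7/2 ≈ 3.5000)
s(B, p) = -20*B
m(z) = -17/2 (m(z) = -5 - 1*7/2 = -5 - 7/2 = -17/2)
f(N) = 441/4 (f(N) = (-2 - 17/2)**2 = (-21/2)**2 = 441/4)
(f(-6) + 33)**2 = (441/4 + 33)**2 = (573/4)**2 = 328329/16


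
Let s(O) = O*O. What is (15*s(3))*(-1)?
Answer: -135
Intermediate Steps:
s(O) = O²
(15*s(3))*(-1) = (15*3²)*(-1) = (15*9)*(-1) = 135*(-1) = -135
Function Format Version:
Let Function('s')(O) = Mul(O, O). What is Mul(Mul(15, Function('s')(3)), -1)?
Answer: -135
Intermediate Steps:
Function('s')(O) = Pow(O, 2)
Mul(Mul(15, Function('s')(3)), -1) = Mul(Mul(15, Pow(3, 2)), -1) = Mul(Mul(15, 9), -1) = Mul(135, -1) = -135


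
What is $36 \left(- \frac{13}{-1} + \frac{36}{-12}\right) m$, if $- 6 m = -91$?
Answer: $5460$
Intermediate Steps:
$m = \frac{91}{6}$ ($m = \left(- \frac{1}{6}\right) \left(-91\right) = \frac{91}{6} \approx 15.167$)
$36 \left(- \frac{13}{-1} + \frac{36}{-12}\right) m = 36 \left(- \frac{13}{-1} + \frac{36}{-12}\right) \frac{91}{6} = 36 \left(\left(-13\right) \left(-1\right) + 36 \left(- \frac{1}{12}\right)\right) \frac{91}{6} = 36 \left(13 - 3\right) \frac{91}{6} = 36 \cdot 10 \cdot \frac{91}{6} = 360 \cdot \frac{91}{6} = 5460$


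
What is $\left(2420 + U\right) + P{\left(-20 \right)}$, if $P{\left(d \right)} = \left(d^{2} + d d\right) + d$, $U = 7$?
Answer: $3207$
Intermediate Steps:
$P{\left(d \right)} = d + 2 d^{2}$ ($P{\left(d \right)} = \left(d^{2} + d^{2}\right) + d = 2 d^{2} + d = d + 2 d^{2}$)
$\left(2420 + U\right) + P{\left(-20 \right)} = \left(2420 + 7\right) - 20 \left(1 + 2 \left(-20\right)\right) = 2427 - 20 \left(1 - 40\right) = 2427 - -780 = 2427 + 780 = 3207$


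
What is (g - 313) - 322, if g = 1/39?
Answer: -24764/39 ≈ -634.97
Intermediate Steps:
g = 1/39 ≈ 0.025641
(g - 313) - 322 = (1/39 - 313) - 322 = -12206/39 - 322 = -24764/39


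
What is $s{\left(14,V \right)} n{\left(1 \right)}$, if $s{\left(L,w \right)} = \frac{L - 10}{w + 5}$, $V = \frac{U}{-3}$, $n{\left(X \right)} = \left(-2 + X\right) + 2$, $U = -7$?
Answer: $\frac{6}{11} \approx 0.54545$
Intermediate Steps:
$n{\left(X \right)} = X$
$V = \frac{7}{3}$ ($V = - \frac{7}{-3} = \left(-7\right) \left(- \frac{1}{3}\right) = \frac{7}{3} \approx 2.3333$)
$s{\left(L,w \right)} = \frac{-10 + L}{5 + w}$
$s{\left(14,V \right)} n{\left(1 \right)} = \frac{-10 + 14}{5 + \frac{7}{3}} \cdot 1 = \frac{1}{\frac{22}{3}} \cdot 4 \cdot 1 = \frac{3}{22} \cdot 4 \cdot 1 = \frac{6}{11} \cdot 1 = \frac{6}{11}$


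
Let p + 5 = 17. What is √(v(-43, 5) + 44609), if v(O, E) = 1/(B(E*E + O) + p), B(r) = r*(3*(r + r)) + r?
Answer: √167544446934/1938 ≈ 211.21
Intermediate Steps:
B(r) = r + 6*r² (B(r) = r*(3*(2*r)) + r = r*(6*r) + r = 6*r² + r = r + 6*r²)
p = 12 (p = -5 + 17 = 12)
v(O, E) = 1/(12 + (O + E²)*(1 + 6*O + 6*E²)) (v(O, E) = 1/((E*E + O)*(1 + 6*(E*E + O)) + 12) = 1/((E² + O)*(1 + 6*(E² + O)) + 12) = 1/((O + E²)*(1 + 6*(O + E²)) + 12) = 1/((O + E²)*(1 + (6*O + 6*E²)) + 12) = 1/((O + E²)*(1 + 6*O + 6*E²) + 12) = 1/(12 + (O + E²)*(1 + 6*O + 6*E²)))
√(v(-43, 5) + 44609) = √(1/(12 + (-43 + 5²)*(1 + 6*(-43) + 6*5²)) + 44609) = √(1/(12 + (-43 + 25)*(1 - 258 + 6*25)) + 44609) = √(1/(12 - 18*(1 - 258 + 150)) + 44609) = √(1/(12 - 18*(-107)) + 44609) = √(1/(12 + 1926) + 44609) = √(1/1938 + 44609) = √(86452243/1938) = √167544446934/1938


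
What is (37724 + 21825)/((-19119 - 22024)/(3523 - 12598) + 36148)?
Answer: 540407175/328084243 ≈ 1.6472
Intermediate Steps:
(37724 + 21825)/((-19119 - 22024)/(3523 - 12598) + 36148) = 59549/(-41143/(-9075) + 36148) = 59549/(-41143*(-1/9075) + 36148) = 59549/(41143/9075 + 36148) = 59549/(328084243/9075) = 59549*(9075/328084243) = 540407175/328084243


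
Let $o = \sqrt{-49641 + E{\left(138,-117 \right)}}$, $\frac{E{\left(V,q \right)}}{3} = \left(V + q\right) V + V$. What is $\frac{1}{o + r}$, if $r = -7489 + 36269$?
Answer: $\frac{28780}{828328933} - \frac{i \sqrt{40533}}{828328933} \approx 3.4745 \cdot 10^{-5} - 2.4305 \cdot 10^{-7} i$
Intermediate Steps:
$r = 28780$
$E{\left(V,q \right)} = 3 V + 3 V \left(V + q\right)$ ($E{\left(V,q \right)} = 3 \left(\left(V + q\right) V + V\right) = 3 \left(V \left(V + q\right) + V\right) = 3 \left(V + V \left(V + q\right)\right) = 3 V + 3 V \left(V + q\right)$)
$o = i \sqrt{40533}$ ($o = \sqrt{-49641 + 3 \cdot 138 \left(1 + 138 - 117\right)} = \sqrt{-49641 + 3 \cdot 138 \cdot 22} = \sqrt{-49641 + 9108} = \sqrt{-40533} = i \sqrt{40533} \approx 201.33 i$)
$\frac{1}{o + r} = \frac{1}{i \sqrt{40533} + 28780} = \frac{1}{28780 + i \sqrt{40533}}$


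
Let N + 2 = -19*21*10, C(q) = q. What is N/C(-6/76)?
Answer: 151696/3 ≈ 50565.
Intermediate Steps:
N = -3992 (N = -2 - 19*21*10 = -2 - 399*10 = -2 - 3990 = -3992)
N/C(-6/76) = -3992/((-6/76)) = -3992/((-6*1/76)) = -3992/(-3/38) = -3992*(-38/3) = 151696/3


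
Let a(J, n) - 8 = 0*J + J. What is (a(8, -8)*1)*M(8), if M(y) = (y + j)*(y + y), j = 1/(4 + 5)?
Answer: 18688/9 ≈ 2076.4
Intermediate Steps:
j = ⅑ (j = 1/9 = ⅑ ≈ 0.11111)
a(J, n) = 8 + J (a(J, n) = 8 + (0*J + J) = 8 + (0 + J) = 8 + J)
M(y) = 2*y*(⅑ + y) (M(y) = (y + ⅑)*(y + y) = (⅑ + y)*(2*y) = 2*y*(⅑ + y))
(a(8, -8)*1)*M(8) = ((8 + 8)*1)*((2/9)*8*(1 + 9*8)) = (16*1)*((2/9)*8*(1 + 72)) = 16*((2/9)*8*73) = 16*(1168/9) = 18688/9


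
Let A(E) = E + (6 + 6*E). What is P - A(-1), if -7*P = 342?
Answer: -335/7 ≈ -47.857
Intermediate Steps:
P = -342/7 (P = -⅐*342 = -342/7 ≈ -48.857)
A(E) = 6 + 7*E
P - A(-1) = -342/7 - (6 + 7*(-1)) = -342/7 - (6 - 7) = -342/7 - 1*(-1) = -342/7 + 1 = -335/7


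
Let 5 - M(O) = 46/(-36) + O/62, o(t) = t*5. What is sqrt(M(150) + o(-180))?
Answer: I*sqrt(31002914)/186 ≈ 29.936*I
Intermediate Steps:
o(t) = 5*t
M(O) = 113/18 - O/62 (M(O) = 5 - (46/(-36) + O/62) = 5 - (46*(-1/36) + O*(1/62)) = 5 - (-23/18 + O/62) = 5 + (23/18 - O/62) = 113/18 - O/62)
sqrt(M(150) + o(-180)) = sqrt((113/18 - 1/62*150) + 5*(-180)) = sqrt((113/18 - 75/31) - 900) = sqrt(2153/558 - 900) = sqrt(-500047/558) = I*sqrt(31002914)/186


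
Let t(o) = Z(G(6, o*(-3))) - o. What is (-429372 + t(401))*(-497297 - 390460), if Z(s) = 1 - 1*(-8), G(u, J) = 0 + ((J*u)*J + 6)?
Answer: 381525999348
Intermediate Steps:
G(u, J) = 6 + u*J² (G(u, J) = 0 + (u*J² + 6) = 0 + (6 + u*J²) = 6 + u*J²)
Z(s) = 9 (Z(s) = 1 + 8 = 9)
t(o) = 9 - o
(-429372 + t(401))*(-497297 - 390460) = (-429372 + (9 - 1*401))*(-497297 - 390460) = (-429372 + (9 - 401))*(-887757) = (-429372 - 392)*(-887757) = -429764*(-887757) = 381525999348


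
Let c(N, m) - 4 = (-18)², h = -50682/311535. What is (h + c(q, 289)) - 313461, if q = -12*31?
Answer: -32517313279/103845 ≈ -3.1313e+5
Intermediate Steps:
q = -372
h = -16894/103845 (h = -50682*1/311535 = -16894/103845 ≈ -0.16268)
c(N, m) = 328 (c(N, m) = 4 + (-18)² = 4 + 324 = 328)
(h + c(q, 289)) - 313461 = (-16894/103845 + 328) - 313461 = 34044266/103845 - 313461 = -32517313279/103845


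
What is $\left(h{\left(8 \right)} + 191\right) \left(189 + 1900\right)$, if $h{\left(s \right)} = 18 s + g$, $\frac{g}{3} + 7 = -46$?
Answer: $367664$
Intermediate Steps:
$g = -159$ ($g = -21 + 3 \left(-46\right) = -21 - 138 = -159$)
$h{\left(s \right)} = -159 + 18 s$ ($h{\left(s \right)} = 18 s - 159 = -159 + 18 s$)
$\left(h{\left(8 \right)} + 191\right) \left(189 + 1900\right) = \left(\left(-159 + 18 \cdot 8\right) + 191\right) \left(189 + 1900\right) = \left(\left(-159 + 144\right) + 191\right) 2089 = \left(-15 + 191\right) 2089 = 176 \cdot 2089 = 367664$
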